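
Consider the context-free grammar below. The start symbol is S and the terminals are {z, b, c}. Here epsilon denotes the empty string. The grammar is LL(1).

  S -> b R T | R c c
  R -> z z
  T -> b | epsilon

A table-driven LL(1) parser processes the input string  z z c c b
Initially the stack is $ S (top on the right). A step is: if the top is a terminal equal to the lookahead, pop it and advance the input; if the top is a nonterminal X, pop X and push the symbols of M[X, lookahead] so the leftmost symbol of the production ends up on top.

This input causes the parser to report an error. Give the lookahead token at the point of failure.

     Stack      Input        Action
  1  $ S        z z c c b $  expand S -> R c c
  2  $ c c R    z z c c b $  expand R -> z z
  3  $ c c z z  z z c c b $  match z
  4  $ c c z    z c c b $    match z
  5  $ c c      c c b $      match c
  6  $ c        c b $        match c
  7  $          b $          error: stack empty but input remains

b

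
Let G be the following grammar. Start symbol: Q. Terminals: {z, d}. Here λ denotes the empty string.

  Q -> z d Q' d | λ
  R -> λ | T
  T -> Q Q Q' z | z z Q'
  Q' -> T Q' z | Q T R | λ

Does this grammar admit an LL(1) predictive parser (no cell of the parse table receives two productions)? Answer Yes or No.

FIRST(Q) = {λ, z}
FIRST(R) = {λ, z}
FIRST(T) = {z}
FIRST(Q') = {λ, z}
FOLLOW(Q) = {$, z}
FOLLOW(R) = {d, z}
FOLLOW(T) = {d, z}
FOLLOW(Q') = {d, z}
Cell M[Q, z] receives both Q -> z d Q' d and Q -> λ — the grammar is not LL(1).

No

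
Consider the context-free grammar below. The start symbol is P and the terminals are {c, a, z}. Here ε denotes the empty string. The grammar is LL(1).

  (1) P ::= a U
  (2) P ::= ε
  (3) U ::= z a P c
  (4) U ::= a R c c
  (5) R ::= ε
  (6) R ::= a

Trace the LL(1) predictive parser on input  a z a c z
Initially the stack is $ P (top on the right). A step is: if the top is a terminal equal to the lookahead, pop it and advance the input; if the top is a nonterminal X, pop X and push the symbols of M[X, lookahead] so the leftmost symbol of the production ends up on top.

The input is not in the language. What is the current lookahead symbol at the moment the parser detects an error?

z

step 1: stack=$ P  input=a z a c z $  — expand P ::= a U
step 2: stack=$ U a  input=a z a c z $  — match a
step 3: stack=$ U  input=z a c z $  — expand U ::= z a P c
step 4: stack=$ c P a z  input=z a c z $  — match z
step 5: stack=$ c P a  input=a c z $  — match a
step 6: stack=$ c P  input=c z $  — expand P ::= ε
step 7: stack=$ c  input=c z $  — match c
step 8: stack=$  input=z $  — error: stack empty but input remains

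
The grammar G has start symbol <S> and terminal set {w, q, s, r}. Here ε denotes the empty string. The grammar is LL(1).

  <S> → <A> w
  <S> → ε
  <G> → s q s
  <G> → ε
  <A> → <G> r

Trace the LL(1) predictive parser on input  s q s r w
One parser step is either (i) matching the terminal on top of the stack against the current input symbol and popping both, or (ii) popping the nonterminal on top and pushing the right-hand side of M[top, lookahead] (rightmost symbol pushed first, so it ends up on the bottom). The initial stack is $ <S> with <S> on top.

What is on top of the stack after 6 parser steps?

r

     Stack        Input        Action
  1  $ <S>        s q s r w $  expand <S> → <A> w
  2  $ w <A>      s q s r w $  expand <A> → <G> r
  3  $ w r <G>    s q s r w $  expand <G> → s q s
  4  $ w r s q s  s q s r w $  match s
  5  $ w r s q    q s r w $    match q
  6  $ w r s      s r w $      match s
Stack after step 6: $ w r (top = r).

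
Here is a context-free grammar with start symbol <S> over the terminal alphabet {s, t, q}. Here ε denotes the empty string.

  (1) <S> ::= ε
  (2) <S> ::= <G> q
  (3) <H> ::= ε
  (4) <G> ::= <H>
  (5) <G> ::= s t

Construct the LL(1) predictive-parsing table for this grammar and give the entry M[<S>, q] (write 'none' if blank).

<S> ::= <G> q

FIRST(<H>): from <H>::=ε we get {ε}. So FIRST(<H>) = {ε}.
FIRST(<G>): from <G>::=<H> we get {ε}; from <G>::=s t we get {s}. So FIRST(<G>) = {ε, s}.
FIRST(<S>): from <S>::=ε we get {ε}; from <S>::=<G> q we get {q, s}. So FIRST(<S>) = {ε, q, s}.
FOLLOW(<S>) includes $ since <S> is the start symbol.
FOLLOW(<S>): <S> appears on no right-hand side. Thus FOLLOW(<S>) = {$}.
For <S> ::= ε: FIRST(ε) = {ε}, so it goes in M[<S>, t] for t ∈ {}; since ε ∈ FIRST, also for every t ∈ FOLLOW(<S>) = {$}.
For <S> ::= <G> q: FIRST(<G> q) = {q, s}, so it goes in M[<S>, t] for t ∈ {q, s}.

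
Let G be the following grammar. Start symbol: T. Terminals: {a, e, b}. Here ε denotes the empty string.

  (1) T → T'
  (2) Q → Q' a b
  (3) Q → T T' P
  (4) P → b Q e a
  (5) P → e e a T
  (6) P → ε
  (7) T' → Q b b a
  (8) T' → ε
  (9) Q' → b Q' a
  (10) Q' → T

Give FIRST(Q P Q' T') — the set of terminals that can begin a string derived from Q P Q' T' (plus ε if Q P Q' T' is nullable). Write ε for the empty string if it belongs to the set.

{ε, a, b, e}

FIRST(P): from P→b Q e a we get {b}; from P→e e a T we get {e}; from P→ε we get {ε}. So FIRST(P) = {ε, b, e}.
FIRST(T): from T→T' we get {ε, a, b, e}. So FIRST(T) = {ε, a, b, e}.
FIRST(Q'): from Q'→b Q' a we get {b}; from Q'→T we get {ε, a, b, e}. So FIRST(Q') = {ε, a, b, e}.
FIRST(Q): from Q→Q' a b we get {a, b, e}; from Q→T T' P we get {ε, a, b, e}. So FIRST(Q) = {ε, a, b, e}.
FIRST(T'): from T'→Q b b a we get {a, b, e}; from T'→ε we get {ε}. So FIRST(T') = {ε, a, b, e}.
FIRST(Q P Q' T'): take FIRST of each symbol in turn, carrying on past any symbol whose FIRST contains ε; result {ε, a, b, e}.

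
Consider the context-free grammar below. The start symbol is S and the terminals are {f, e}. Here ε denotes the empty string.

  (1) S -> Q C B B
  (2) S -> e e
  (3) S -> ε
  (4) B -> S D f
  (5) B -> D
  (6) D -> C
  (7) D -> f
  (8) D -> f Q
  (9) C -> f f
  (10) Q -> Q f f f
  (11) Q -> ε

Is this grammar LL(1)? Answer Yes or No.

No

FIRST(S) = {ε, e, f}
FIRST(B) = {e, f}
FIRST(D) = {f}
FIRST(C) = {f}
FIRST(Q) = {ε, f}
FOLLOW(S) = {$, f}
FOLLOW(B) = {$, e, f}
FOLLOW(D) = {$, e, f}
FOLLOW(C) = {$, e, f}
FOLLOW(Q) = {$, e, f}
Cell M[B, f] receives both B -> S D f and B -> D — the grammar is not LL(1).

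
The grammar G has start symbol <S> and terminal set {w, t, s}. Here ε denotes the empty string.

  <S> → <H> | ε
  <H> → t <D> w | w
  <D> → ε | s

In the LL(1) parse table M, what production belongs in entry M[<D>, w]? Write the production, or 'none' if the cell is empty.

FIRST(<H>) = {t, w}
FIRST(<D>) = {ε, s}
FIRST(<S>) = {ε, t, w}  (via <H>)
FOLLOW(<S>) includes $ since <S> is the start symbol.
FOLLOW(<D>): in <H>→t <D> w, <D> is followed by w with FIRST {w}. Thus FOLLOW(<D>) = {w}.
For <D> → ε: FIRST(ε) = {ε}, so it goes in M[<D>, t] for t ∈ {}; since ε ∈ FIRST, also for every t ∈ FOLLOW(<D>) = {w}.
For <D> → s: FIRST(s) = {s}, so it goes in M[<D>, t] for t ∈ {s}.

<D> → ε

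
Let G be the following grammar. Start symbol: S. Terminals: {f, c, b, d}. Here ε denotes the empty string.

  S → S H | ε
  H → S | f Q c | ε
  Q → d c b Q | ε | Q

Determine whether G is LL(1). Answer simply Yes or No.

No

FIRST(S) = {ε, f}
FIRST(H) = {ε, f}
FIRST(Q) = {ε, d}
FOLLOW(S) = {$, f}
FOLLOW(H) = {$, f}
FOLLOW(Q) = {c}
Cell M[H, $] receives both H → S and H → ε — the grammar is not LL(1).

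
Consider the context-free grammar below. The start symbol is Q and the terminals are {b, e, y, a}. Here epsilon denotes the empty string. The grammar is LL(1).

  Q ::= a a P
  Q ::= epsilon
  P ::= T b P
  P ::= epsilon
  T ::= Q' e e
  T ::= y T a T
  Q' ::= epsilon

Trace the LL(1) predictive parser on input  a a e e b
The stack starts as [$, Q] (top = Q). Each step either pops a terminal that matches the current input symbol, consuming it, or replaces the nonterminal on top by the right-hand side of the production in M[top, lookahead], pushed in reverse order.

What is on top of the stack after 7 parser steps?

e

step 1: stack=$ Q  input=a a e e b $  — expand Q ::= a a P
step 2: stack=$ P a a  input=a a e e b $  — match a
step 3: stack=$ P a  input=a e e b $  — match a
step 4: stack=$ P  input=e e b $  — expand P ::= T b P
step 5: stack=$ P b T  input=e e b $  — expand T ::= Q' e e
step 6: stack=$ P b e e Q'  input=e e b $  — expand Q' ::= epsilon
step 7: stack=$ P b e e  input=e e b $  — match e
Stack after step 7: $ P b e (top = e).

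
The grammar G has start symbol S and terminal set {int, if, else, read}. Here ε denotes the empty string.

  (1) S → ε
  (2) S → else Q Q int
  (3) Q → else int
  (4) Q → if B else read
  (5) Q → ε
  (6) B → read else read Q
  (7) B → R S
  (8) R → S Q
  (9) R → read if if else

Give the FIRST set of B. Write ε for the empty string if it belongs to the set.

FIRST(S): from S→ε we get {ε}; from S→else Q Q int we get {else}. So FIRST(S) = {ε, else}.
FIRST(Q): from Q→else int we get {else}; from Q→if B else read we get {if}; from Q→ε we get {ε}. So FIRST(Q) = {ε, else, if}.
FIRST(R): from R→S Q we get {ε, else, if}; from R→read if if else we get {read}. So FIRST(R) = {ε, else, if, read}.
FIRST(B): from B→read else read Q we get {read}; from B→R S we get {ε, else, if, read}. So FIRST(B) = {ε, else, if, read}.

{ε, else, if, read}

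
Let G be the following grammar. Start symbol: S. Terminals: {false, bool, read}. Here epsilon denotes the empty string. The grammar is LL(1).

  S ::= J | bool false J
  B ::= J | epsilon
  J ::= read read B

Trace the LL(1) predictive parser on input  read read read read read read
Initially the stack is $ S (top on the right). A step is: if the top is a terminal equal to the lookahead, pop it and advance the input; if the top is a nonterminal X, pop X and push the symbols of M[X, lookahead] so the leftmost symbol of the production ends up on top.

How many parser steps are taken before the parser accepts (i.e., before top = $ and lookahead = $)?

13

      Stack          Input                            Action
   1  $ S            read read read read read read $  expand S ::= J
   2  $ J            read read read read read read $  expand J ::= read read B
   3  $ B read read  read read read read read read $  match read
   4  $ B read       read read read read read $       match read
   5  $ B            read read read read $            expand B ::= J
   6  $ J            read read read read $            expand J ::= read read B
   7  $ B read read  read read read read $            match read
   8  $ B read       read read read $                 match read
   9  $ B            read read $                      expand B ::= J
  10  $ J            read read $                      expand J ::= read read B
  11  $ B read read  read read $                      match read
  12  $ B read       read $                           match read
  13  $ B            $                                expand B ::= epsilon
Accept reached after 13 steps.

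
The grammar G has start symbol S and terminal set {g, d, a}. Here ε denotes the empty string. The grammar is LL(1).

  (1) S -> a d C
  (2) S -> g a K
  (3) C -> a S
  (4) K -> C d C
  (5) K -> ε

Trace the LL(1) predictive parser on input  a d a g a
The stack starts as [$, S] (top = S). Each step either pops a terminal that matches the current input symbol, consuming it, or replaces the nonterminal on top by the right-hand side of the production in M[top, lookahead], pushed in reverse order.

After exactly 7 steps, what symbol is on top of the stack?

     Stack    Input        Action
  1  $ S      a d a g a $  expand S -> a d C
  2  $ C d a  a d a g a $  match a
  3  $ C d    d a g a $    match d
  4  $ C      a g a $      expand C -> a S
  5  $ S a    a g a $      match a
  6  $ S      g a $        expand S -> g a K
  7  $ K a g  g a $        match g
Stack after step 7: $ K a (top = a).

a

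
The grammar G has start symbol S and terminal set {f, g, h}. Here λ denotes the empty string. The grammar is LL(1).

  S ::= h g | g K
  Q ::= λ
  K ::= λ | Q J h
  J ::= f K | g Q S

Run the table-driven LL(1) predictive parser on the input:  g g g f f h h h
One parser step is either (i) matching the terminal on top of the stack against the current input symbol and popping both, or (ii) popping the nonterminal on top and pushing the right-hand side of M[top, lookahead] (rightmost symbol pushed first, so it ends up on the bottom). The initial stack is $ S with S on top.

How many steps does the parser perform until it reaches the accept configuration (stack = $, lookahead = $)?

      Stack        Input              Action
   1  $ S          g g g f f h h h $  expand S ::= g K
   2  $ K g        g g g f f h h h $  match g
   3  $ K          g g f f h h h $    expand K ::= Q J h
   4  $ h J Q      g g f f h h h $    expand Q ::= λ
   5  $ h J        g g f f h h h $    expand J ::= g Q S
   6  $ h S Q g    g g f f h h h $    match g
   7  $ h S Q      g f f h h h $      expand Q ::= λ
   8  $ h S        g f f h h h $      expand S ::= g K
   9  $ h K g      g f f h h h $      match g
  10  $ h K        f f h h h $        expand K ::= Q J h
  11  $ h h J Q    f f h h h $        expand Q ::= λ
  12  $ h h J      f f h h h $        expand J ::= f K
  13  $ h h K f    f f h h h $        match f
  14  $ h h K      f h h h $          expand K ::= Q J h
  15  $ h h h J Q  f h h h $          expand Q ::= λ
  16  $ h h h J    f h h h $          expand J ::= f K
  17  $ h h h K f  f h h h $          match f
  18  $ h h h K    h h h $            expand K ::= λ
  19  $ h h h      h h h $            match h
  20  $ h h        h h $              match h
  21  $ h          h $                match h
Accept reached after 21 steps.

21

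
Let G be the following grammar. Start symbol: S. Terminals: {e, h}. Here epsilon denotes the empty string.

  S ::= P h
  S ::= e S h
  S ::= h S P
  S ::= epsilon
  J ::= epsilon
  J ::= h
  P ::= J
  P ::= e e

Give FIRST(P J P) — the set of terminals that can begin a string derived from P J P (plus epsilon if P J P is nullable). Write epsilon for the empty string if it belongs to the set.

FIRST(J): from J::=epsilon we get {epsilon}; from J::=h we get {h}. So FIRST(J) = {epsilon, h}.
FIRST(P): from P::=J we get {epsilon, h}; from P::=e e we get {e}. So FIRST(P) = {epsilon, e, h}.
FIRST(S): from S::=P h we get {e, h}; from S::=e S h we get {e}; from S::=h S P we get {h}; from S::=epsilon we get {epsilon}. So FIRST(S) = {epsilon, e, h}.
FIRST(P J P): take FIRST of each symbol in turn, carrying on past any symbol whose FIRST contains epsilon; result {epsilon, e, h}.

{epsilon, e, h}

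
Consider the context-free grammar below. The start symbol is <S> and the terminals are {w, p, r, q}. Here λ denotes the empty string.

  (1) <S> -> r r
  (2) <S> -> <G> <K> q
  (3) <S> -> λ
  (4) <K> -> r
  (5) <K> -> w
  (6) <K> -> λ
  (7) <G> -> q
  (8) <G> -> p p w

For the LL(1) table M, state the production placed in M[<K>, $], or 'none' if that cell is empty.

FIRST(<K>): from <K>->r we get {r}; from <K>->w we get {w}; from <K>->λ we get {λ}. So FIRST(<K>) = {λ, r, w}.
FIRST(<G>): from <G>->q we get {q}; from <G>->p p w we get {p}. So FIRST(<G>) = {p, q}.
FIRST(<S>): from <S>->r r we get {r}; from <S>-><G> <K> q we get {p, q}; from <S>->λ we get {λ}. So FIRST(<S>) = {λ, p, q, r}.
FOLLOW(<S>) includes $ since <S> is the start symbol.
FOLLOW(<K>): in <S>-><G> <K> q, <K> is followed by q with FIRST {q}. Thus FOLLOW(<K>) = {q}.
For <K> -> r: FIRST(r) = {r}, so it goes in M[<K>, t] for t ∈ {r}.
For <K> -> w: FIRST(w) = {w}, so it goes in M[<K>, t] for t ∈ {w}.
For <K> -> λ: FIRST(λ) = {λ}, so it goes in M[<K>, t] for t ∈ {}; since λ ∈ FIRST, also for every t ∈ FOLLOW(<K>) = {q}.
None of these place a production in M[<K>, $].

none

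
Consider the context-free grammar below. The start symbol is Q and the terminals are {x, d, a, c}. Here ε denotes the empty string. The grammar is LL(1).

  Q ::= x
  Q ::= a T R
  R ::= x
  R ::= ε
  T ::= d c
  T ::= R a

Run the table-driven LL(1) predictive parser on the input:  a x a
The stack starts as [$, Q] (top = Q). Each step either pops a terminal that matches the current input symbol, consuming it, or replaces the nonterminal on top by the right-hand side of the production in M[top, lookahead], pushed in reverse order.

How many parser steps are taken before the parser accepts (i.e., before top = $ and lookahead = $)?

     Stack    Input    Action
  1  $ Q      a x a $  expand Q ::= a T R
  2  $ R T a  a x a $  match a
  3  $ R T    x a $    expand T ::= R a
  4  $ R a R  x a $    expand R ::= x
  5  $ R a x  x a $    match x
  6  $ R a    a $      match a
  7  $ R      $        expand R ::= ε
Accept reached after 7 steps.

7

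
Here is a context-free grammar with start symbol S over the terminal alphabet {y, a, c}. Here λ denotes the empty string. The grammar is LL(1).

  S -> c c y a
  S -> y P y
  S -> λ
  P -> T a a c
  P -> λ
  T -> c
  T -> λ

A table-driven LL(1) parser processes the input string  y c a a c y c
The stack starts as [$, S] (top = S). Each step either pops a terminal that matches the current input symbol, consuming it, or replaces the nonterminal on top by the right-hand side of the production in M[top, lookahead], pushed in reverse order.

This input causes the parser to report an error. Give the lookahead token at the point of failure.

      Stack        Input            Action
   1  $ S          y c a a c y c $  expand S -> y P y
   2  $ y P y      y c a a c y c $  match y
   3  $ y P        c a a c y c $    expand P -> T a a c
   4  $ y c a a T  c a a c y c $    expand T -> c
   5  $ y c a a c  c a a c y c $    match c
   6  $ y c a a    a a c y c $      match a
   7  $ y c a      a c y c $        match a
   8  $ y c        c y c $          match c
   9  $ y          y c $            match y
  10  $            c $              error: stack empty but input remains

c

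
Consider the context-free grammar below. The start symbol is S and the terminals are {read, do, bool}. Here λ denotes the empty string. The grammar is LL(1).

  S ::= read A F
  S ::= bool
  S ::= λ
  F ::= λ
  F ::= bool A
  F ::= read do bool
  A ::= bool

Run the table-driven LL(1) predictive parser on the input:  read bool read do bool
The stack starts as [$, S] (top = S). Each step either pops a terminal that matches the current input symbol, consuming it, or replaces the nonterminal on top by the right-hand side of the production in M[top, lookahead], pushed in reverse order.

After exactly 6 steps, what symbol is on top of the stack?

do

step 1: stack=$ S  input=read bool read do bool $  — expand S ::= read A F
step 2: stack=$ F A read  input=read bool read do bool $  — match read
step 3: stack=$ F A  input=bool read do bool $  — expand A ::= bool
step 4: stack=$ F bool  input=bool read do bool $  — match bool
step 5: stack=$ F  input=read do bool $  — expand F ::= read do bool
step 6: stack=$ bool do read  input=read do bool $  — match read
Stack after step 6: $ bool do (top = do).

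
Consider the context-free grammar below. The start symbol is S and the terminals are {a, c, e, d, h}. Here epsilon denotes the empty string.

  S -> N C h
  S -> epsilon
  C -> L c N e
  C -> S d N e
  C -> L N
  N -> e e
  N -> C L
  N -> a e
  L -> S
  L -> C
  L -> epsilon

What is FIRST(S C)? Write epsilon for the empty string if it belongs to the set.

{a, c, d, e}

FIRST(S) = {epsilon, a, c, d, e}  (via N C h)
FIRST(C) = {a, c, d, e}  (via L c N e, S d N e, L N)
FIRST(N) = {a, c, d, e}  (via C L)
FIRST(L) = {epsilon, a, c, d, e}  (via S, C)
FIRST(S C): take FIRST of each symbol in turn, carrying on past any symbol whose FIRST contains epsilon; result {a, c, d, e}.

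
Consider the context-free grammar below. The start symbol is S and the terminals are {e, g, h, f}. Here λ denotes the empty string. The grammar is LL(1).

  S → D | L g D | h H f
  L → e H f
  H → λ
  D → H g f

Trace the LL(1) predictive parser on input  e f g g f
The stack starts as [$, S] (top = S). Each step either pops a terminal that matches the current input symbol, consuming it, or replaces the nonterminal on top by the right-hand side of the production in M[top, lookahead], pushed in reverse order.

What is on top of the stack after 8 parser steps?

     Stack        Input        Action
  1  $ S          e f g g f $  expand S → L g D
  2  $ D g L      e f g g f $  expand L → e H f
  3  $ D g f H e  e f g g f $  match e
  4  $ D g f H    f g g f $    expand H → λ
  5  $ D g f      f g g f $    match f
  6  $ D g        g g f $      match g
  7  $ D          g f $        expand D → H g f
  8  $ f g H      g f $        expand H → λ
Stack after step 8: $ f g (top = g).

g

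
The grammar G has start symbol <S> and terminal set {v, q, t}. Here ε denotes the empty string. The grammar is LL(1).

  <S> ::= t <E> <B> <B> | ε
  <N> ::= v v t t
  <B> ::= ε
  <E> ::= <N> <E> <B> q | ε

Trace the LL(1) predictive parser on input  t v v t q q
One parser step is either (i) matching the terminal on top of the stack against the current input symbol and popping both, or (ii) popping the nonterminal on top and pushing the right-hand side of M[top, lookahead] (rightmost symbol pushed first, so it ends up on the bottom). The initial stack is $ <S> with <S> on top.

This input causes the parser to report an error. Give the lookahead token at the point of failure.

q

     Stack                        Input          Action
  1  $ <S>                        t v v t q q $  expand <S> ::= t <E> <B> <B>
  2  $ <B> <B> <E> t              t v v t q q $  match t
  3  $ <B> <B> <E>                v v t q q $    expand <E> ::= <N> <E> <B> q
  4  $ <B> <B> q <B> <E> <N>      v v t q q $    expand <N> ::= v v t t
  5  $ <B> <B> q <B> <E> t t v v  v v t q q $    match v
  6  $ <B> <B> q <B> <E> t t v    v t q q $      match v
  7  $ <B> <B> q <B> <E> t t      t q q $        match t
  8  $ <B> <B> q <B> <E> t        q q $          error: top is terminal t but lookahead is q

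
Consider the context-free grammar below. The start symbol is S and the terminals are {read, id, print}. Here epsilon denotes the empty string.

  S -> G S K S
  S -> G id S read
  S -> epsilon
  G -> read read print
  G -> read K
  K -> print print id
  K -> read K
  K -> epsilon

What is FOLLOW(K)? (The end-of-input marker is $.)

FIRST(G): from G->read read print we get {read}; from G->read K we get {read}. So FIRST(G) = {read}.
FIRST(K): from K->print print id we get {print}; from K->read K we get {read}; from K->epsilon we get {epsilon}. So FIRST(K) = {epsilon, print, read}.
FIRST(S): from S->G S K S we get {read}; from S->G id S read we get {read}; from S->epsilon we get {epsilon}. So FIRST(S) = {epsilon, read}.
FOLLOW(S) includes $ since S is the start symbol.
FOLLOW(S): in S->G S K S (occurrence 1), S is followed by K S with FIRST {epsilon, print, read}; in S->G S K S (occurrence 1), the suffix after S is nullable (adds nothing new); in S->G S K S (occurrence 2), the suffix after S is empty (adds nothing new); in S->G id S read, S is followed by read with FIRST {read}. Thus FOLLOW(S) = {$, print, read}.
FOLLOW(G): in S->G S K S, G is followed by S K S with FIRST {epsilon, print, read}; in S->G S K S, the suffix after G is nullable, so FOLLOW(G) ⊇ FOLLOW(S) = {$, print, read}; in S->G id S read, G is followed by id S read with FIRST {id}. Thus FOLLOW(G) = {$, id, print, read}.
FOLLOW(K): in S->G S K S, K is followed by S with FIRST {epsilon, read}; in S->G S K S, the suffix after K is nullable, so FOLLOW(K) ⊇ FOLLOW(S) = {$, print, read}; in G->read K, the suffix after K is empty, so FOLLOW(K) ⊇ FOLLOW(G) = {$, id, print, read}; in K->read K, the suffix after K is empty (adds nothing new). Thus FOLLOW(K) = {$, id, print, read}.

{$, id, print, read}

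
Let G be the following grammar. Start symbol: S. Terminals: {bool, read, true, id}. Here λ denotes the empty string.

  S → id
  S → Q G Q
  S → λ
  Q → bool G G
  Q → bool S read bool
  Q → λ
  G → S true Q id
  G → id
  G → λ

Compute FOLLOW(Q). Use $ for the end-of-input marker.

FIRST(Q) = {λ, bool}
FIRST(S) = {λ, bool, id, true}  (via Q G Q)
FIRST(G) = {λ, bool, id, true}  (via S true Q id)
FOLLOW(S) includes $ since S is the start symbol.
FOLLOW(S): in Q→bool S read bool, S is followed by read bool with FIRST {read}; in G→S true Q id, S is followed by true Q id with FIRST {true}. Thus FOLLOW(S) = {$, read, true}.
FOLLOW(Q): in S→Q G Q (occurrence 1), Q is followed by G Q with FIRST {λ, bool, id, true}; in S→Q G Q (occurrence 1), the suffix after Q is nullable, so FOLLOW(Q) ⊇ FOLLOW(S) = {$, read, true}; in S→Q G Q (occurrence 2), the suffix after Q is empty, so FOLLOW(Q) ⊇ FOLLOW(S) = {$, read, true}; in G→S true Q id, Q is followed by id with FIRST {id}. Thus FOLLOW(Q) = {$, bool, id, read, true}.
FOLLOW(G): in S→Q G Q, G is followed by Q with FIRST {λ, bool}; in S→Q G Q, the suffix after G is nullable, so FOLLOW(G) ⊇ FOLLOW(S) = {$, read, true}; in Q→bool G G (occurrence 1), G is followed by G with FIRST {λ, bool, id, true}; in Q→bool G G (occurrence 1), the suffix after G is nullable, so FOLLOW(G) ⊇ FOLLOW(Q) = {$, bool, id, read, true}; in Q→bool G G (occurrence 2), the suffix after G is empty, so FOLLOW(G) ⊇ FOLLOW(Q) = {$, bool, id, read, true}. Thus FOLLOW(G) = {$, bool, id, read, true}.

{$, bool, id, read, true}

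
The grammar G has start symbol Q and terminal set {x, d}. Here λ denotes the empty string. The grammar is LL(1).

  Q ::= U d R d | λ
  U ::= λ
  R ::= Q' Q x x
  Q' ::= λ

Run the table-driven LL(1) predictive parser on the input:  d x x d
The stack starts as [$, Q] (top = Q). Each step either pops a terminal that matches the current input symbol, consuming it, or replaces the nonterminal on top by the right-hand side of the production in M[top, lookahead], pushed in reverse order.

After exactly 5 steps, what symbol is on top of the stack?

step 1: stack=$ Q  input=d x x d $  — expand Q ::= U d R d
step 2: stack=$ d R d U  input=d x x d $  — expand U ::= λ
step 3: stack=$ d R d  input=d x x d $  — match d
step 4: stack=$ d R  input=x x d $  — expand R ::= Q' Q x x
step 5: stack=$ d x x Q Q'  input=x x d $  — expand Q' ::= λ
Stack after step 5: $ d x x Q (top = Q).

Q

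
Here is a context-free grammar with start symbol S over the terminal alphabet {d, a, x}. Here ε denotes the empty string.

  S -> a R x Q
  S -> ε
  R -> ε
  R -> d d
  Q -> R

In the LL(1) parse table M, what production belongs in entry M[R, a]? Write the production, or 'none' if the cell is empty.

FIRST(S) = {ε, a}
FIRST(R) = {ε, d}
FIRST(Q) = {ε, d}  (via R)
FOLLOW(S) includes $ since S is the start symbol.
FOLLOW(Q): in S->a R x Q, the suffix after Q is empty, so FOLLOW(Q) ⊇ FOLLOW(S) = {$}. Thus FOLLOW(Q) = {$}.
FOLLOW(R): in S->a R x Q, R is followed by x Q with FIRST {x}; in Q->R, the suffix after R is empty, so FOLLOW(R) ⊇ FOLLOW(Q) = {$}. Thus FOLLOW(R) = {$, x}.
For R -> ε: FIRST(ε) = {ε}, so it goes in M[R, t] for t ∈ {}; since ε ∈ FIRST, also for every t ∈ FOLLOW(R) = {$, x}.
For R -> d d: FIRST(d d) = {d}, so it goes in M[R, t] for t ∈ {d}.
None of these place a production in M[R, a].

none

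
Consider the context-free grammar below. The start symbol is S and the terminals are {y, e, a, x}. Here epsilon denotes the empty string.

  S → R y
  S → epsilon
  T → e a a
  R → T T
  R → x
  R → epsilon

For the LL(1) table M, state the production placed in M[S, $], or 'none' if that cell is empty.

FIRST(T): from T→e a a we get {e}. So FIRST(T) = {e}.
FIRST(R): from R→T T we get {e}; from R→x we get {x}; from R→epsilon we get {epsilon}. So FIRST(R) = {epsilon, e, x}.
FIRST(S): from S→R y we get {e, x, y}; from S→epsilon we get {epsilon}. So FIRST(S) = {epsilon, e, x, y}.
FOLLOW(S) includes $ since S is the start symbol.
FOLLOW(S): S appears on no right-hand side. Thus FOLLOW(S) = {$}.
For S → R y: FIRST(R y) = {e, x, y}, so it goes in M[S, t] for t ∈ {e, x, y}.
For S → epsilon: FIRST(epsilon) = {epsilon}, so it goes in M[S, t] for t ∈ {}; since epsilon ∈ FIRST, also for every t ∈ FOLLOW(S) = {$}.

S → epsilon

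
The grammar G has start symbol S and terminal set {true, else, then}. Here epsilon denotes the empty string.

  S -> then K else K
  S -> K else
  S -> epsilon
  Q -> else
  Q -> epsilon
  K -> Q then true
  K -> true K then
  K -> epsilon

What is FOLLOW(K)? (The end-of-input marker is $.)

FIRST(Q): from Q->else we get {else}; from Q->epsilon we get {epsilon}. So FIRST(Q) = {epsilon, else}.
FIRST(K): from K->Q then true we get {else, then}; from K->true K then we get {true}; from K->epsilon we get {epsilon}. So FIRST(K) = {epsilon, else, then, true}.
FIRST(S): from S->then K else K we get {then}; from S->K else we get {else, then, true}; from S->epsilon we get {epsilon}. So FIRST(S) = {epsilon, else, then, true}.
FOLLOW(S) includes $ since S is the start symbol.
FOLLOW(S): S appears on no right-hand side. Thus FOLLOW(S) = {$}.
FOLLOW(Q): in K->Q then true, Q is followed by then true with FIRST {then}. Thus FOLLOW(Q) = {then}.
FOLLOW(K): in S->then K else K (occurrence 1), K is followed by else K with FIRST {else}; in S->then K else K (occurrence 2), the suffix after K is empty, so FOLLOW(K) ⊇ FOLLOW(S) = {$}; in S->K else, K is followed by else with FIRST {else}; in K->true K then, K is followed by then with FIRST {then}. Thus FOLLOW(K) = {$, else, then}.

{$, else, then}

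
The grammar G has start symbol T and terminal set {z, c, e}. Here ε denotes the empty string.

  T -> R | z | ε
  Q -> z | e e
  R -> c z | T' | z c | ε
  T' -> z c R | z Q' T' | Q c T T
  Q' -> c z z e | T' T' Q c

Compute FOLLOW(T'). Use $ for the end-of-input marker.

{$, c, e, z}

FIRST(Q) = {e, z}
FIRST(T') = {e, z}  (via Q c T T)
FIRST(R) = {ε, c, e, z}  (via T')
FIRST(Q') = {c, e, z}  (via T' T' Q c)
FIRST(T) = {ε, c, e, z}  (via R)
FOLLOW(T) includes $ since T is the start symbol.
FOLLOW(Q): in T'->Q c T T, Q is followed by c T T with FIRST {c}; in Q'->T' T' Q c, Q is followed by c with FIRST {c}. Thus FOLLOW(Q) = {c}.
FOLLOW(Q'): in T'->z Q' T', Q' is followed by T' with FIRST {e, z}. Thus FOLLOW(Q') = {e, z}.
FOLLOW(T): in T'->Q c T T (occurrence 1), T is followed by T with FIRST {ε, c, e, z}; in T'->Q c T T (occurrence 1), the suffix after T is nullable, so FOLLOW(T) ⊇ FOLLOW(T') = {$, c, e, z}; in T'->Q c T T (occurrence 2), the suffix after T is empty, so FOLLOW(T) ⊇ FOLLOW(T') = {$, c, e, z}. Thus FOLLOW(T) = {$, c, e, z}.
FOLLOW(R): in T->R, the suffix after R is empty, so FOLLOW(R) ⊇ FOLLOW(T) = {$, c, e, z}; in T'->z c R, the suffix after R is empty, so FOLLOW(R) ⊇ FOLLOW(T') = {$, c, e, z}. Thus FOLLOW(R) = {$, c, e, z}.
FOLLOW(T'): in R->T', the suffix after T' is empty, so FOLLOW(T') ⊇ FOLLOW(R) = {$, c, e, z}; in T'->z Q' T', the suffix after T' is empty (adds nothing new); in Q'->T' T' Q c (occurrence 1), T' is followed by T' Q c with FIRST {e, z}; in Q'->T' T' Q c (occurrence 2), T' is followed by Q c with FIRST {e, z}. Thus FOLLOW(T') = {$, c, e, z}.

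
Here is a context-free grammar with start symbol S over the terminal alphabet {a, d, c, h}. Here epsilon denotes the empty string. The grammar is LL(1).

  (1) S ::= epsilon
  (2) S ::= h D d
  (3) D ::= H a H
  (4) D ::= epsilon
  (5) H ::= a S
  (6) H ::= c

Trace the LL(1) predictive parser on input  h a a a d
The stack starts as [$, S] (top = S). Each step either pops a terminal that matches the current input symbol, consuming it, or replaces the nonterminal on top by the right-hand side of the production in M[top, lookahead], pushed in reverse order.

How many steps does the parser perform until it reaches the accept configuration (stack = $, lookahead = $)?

      Stack        Input        Action
   1  $ S          h a a a d $  expand S ::= h D d
   2  $ d D h      h a a a d $  match h
   3  $ d D        a a a d $    expand D ::= H a H
   4  $ d H a H    a a a d $    expand H ::= a S
   5  $ d H a S a  a a a d $    match a
   6  $ d H a S    a a d $      expand S ::= epsilon
   7  $ d H a      a a d $      match a
   8  $ d H        a d $        expand H ::= a S
   9  $ d S a      a d $        match a
  10  $ d S        d $          expand S ::= epsilon
  11  $ d          d $          match d
Accept reached after 11 steps.

11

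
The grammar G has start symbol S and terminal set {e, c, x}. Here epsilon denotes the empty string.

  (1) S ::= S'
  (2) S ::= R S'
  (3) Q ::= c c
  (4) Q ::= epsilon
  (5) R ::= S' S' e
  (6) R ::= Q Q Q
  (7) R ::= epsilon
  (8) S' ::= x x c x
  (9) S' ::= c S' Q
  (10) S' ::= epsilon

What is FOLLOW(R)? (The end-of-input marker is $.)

{$, c, x}

FIRST(Q): from Q::=c c we get {c}; from Q::=epsilon we get {epsilon}. So FIRST(Q) = {epsilon, c}.
FIRST(S'): from S'::=x x c x we get {x}; from S'::=c S' Q we get {c}; from S'::=epsilon we get {epsilon}. So FIRST(S') = {epsilon, c, x}.
FIRST(R): from R::=S' S' e we get {c, e, x}; from R::=Q Q Q we get {epsilon, c}; from R::=epsilon we get {epsilon}. So FIRST(R) = {epsilon, c, e, x}.
FIRST(S): from S::=S' we get {epsilon, c, x}; from S::=R S' we get {epsilon, c, e, x}. So FIRST(S) = {epsilon, c, e, x}.
FOLLOW(S) includes $ since S is the start symbol.
FOLLOW(S): S appears on no right-hand side. Thus FOLLOW(S) = {$}.
FOLLOW(R): in S::=R S', R is followed by S' with FIRST {epsilon, c, x}; in S::=R S', the suffix after R is nullable, so FOLLOW(R) ⊇ FOLLOW(S) = {$}. Thus FOLLOW(R) = {$, c, x}.
FOLLOW(S'): in S::=S', the suffix after S' is empty, so FOLLOW(S') ⊇ FOLLOW(S) = {$}; in S::=R S', the suffix after S' is empty, so FOLLOW(S') ⊇ FOLLOW(S) = {$}; in R::=S' S' e (occurrence 1), S' is followed by S' e with FIRST {c, e, x}; in R::=S' S' e (occurrence 2), S' is followed by e with FIRST {e}; in S'::=c S' Q, S' is followed by Q with FIRST {epsilon, c}; in S'::=c S' Q, the suffix after S' is nullable (adds nothing new). Thus FOLLOW(S') = {$, c, e, x}.
FOLLOW(Q): in R::=Q Q Q (occurrence 1), Q is followed by Q Q with FIRST {epsilon, c}; in R::=Q Q Q (occurrence 1), the suffix after Q is nullable, so FOLLOW(Q) ⊇ FOLLOW(R) = {$, c, x}; in R::=Q Q Q (occurrence 2), Q is followed by Q with FIRST {epsilon, c}; in R::=Q Q Q (occurrence 2), the suffix after Q is nullable, so FOLLOW(Q) ⊇ FOLLOW(R) = {$, c, x}; in R::=Q Q Q (occurrence 3), the suffix after Q is empty, so FOLLOW(Q) ⊇ FOLLOW(R) = {$, c, x}; in S'::=c S' Q, the suffix after Q is empty, so FOLLOW(Q) ⊇ FOLLOW(S') = {$, c, e, x}. Thus FOLLOW(Q) = {$, c, e, x}.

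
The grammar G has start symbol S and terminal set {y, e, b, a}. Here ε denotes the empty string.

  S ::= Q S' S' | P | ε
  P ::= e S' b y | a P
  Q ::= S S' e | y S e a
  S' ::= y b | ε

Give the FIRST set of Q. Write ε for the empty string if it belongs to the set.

FIRST(P) = {a, e}
FIRST(S') = {ε, y}
FIRST(S) = {ε, a, e, y}  (via Q S' S', P)
FIRST(Q) = {a, e, y}  (via S S' e)

{a, e, y}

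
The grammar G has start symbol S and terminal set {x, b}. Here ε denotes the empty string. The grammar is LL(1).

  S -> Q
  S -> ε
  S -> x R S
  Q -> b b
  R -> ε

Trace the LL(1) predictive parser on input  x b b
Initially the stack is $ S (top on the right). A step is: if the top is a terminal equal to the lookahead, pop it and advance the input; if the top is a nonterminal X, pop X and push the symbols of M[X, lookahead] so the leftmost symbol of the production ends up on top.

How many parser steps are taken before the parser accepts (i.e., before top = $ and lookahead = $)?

7

step 1: stack=$ S  input=x b b $  — expand S -> x R S
step 2: stack=$ S R x  input=x b b $  — match x
step 3: stack=$ S R  input=b b $  — expand R -> ε
step 4: stack=$ S  input=b b $  — expand S -> Q
step 5: stack=$ Q  input=b b $  — expand Q -> b b
step 6: stack=$ b b  input=b b $  — match b
step 7: stack=$ b  input=b $  — match b
Accept reached after 7 steps.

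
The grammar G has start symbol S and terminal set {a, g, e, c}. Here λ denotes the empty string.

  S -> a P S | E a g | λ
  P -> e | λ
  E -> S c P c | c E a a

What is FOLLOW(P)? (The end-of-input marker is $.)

FIRST(P): from P->e we get {e}; from P->λ we get {λ}. So FIRST(P) = {λ, e}.
FIRST(S): from S->a P S we get {a}; from S->E a g we get {a, c}; from S->λ we get {λ}. So FIRST(S) = {λ, a, c}.
FIRST(E): from E->S c P c we get {a, c}; from E->c E a a we get {c}. So FIRST(E) = {a, c}.
FOLLOW(S) includes $ since S is the start symbol.
FOLLOW(S): in S->a P S, the suffix after S is empty (adds nothing new); in E->S c P c, S is followed by c P c with FIRST {c}. Thus FOLLOW(S) = {$, c}.
FOLLOW(P): in S->a P S, P is followed by S with FIRST {λ, a, c}; in S->a P S, the suffix after P is nullable, so FOLLOW(P) ⊇ FOLLOW(S) = {$, c}; in E->S c P c, P is followed by c with FIRST {c}. Thus FOLLOW(P) = {$, a, c}.
FOLLOW(E): in S->E a g, E is followed by a g with FIRST {a}; in E->c E a a, E is followed by a a with FIRST {a}. Thus FOLLOW(E) = {a}.

{$, a, c}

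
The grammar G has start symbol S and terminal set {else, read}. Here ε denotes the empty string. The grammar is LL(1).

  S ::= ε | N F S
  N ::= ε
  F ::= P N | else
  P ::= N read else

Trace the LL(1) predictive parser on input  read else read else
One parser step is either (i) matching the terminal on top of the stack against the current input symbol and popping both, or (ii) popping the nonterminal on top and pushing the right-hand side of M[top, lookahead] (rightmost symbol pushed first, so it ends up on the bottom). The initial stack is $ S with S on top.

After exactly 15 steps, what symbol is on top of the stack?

N

      Stack              Input                  Action
   1  $ S                read else read else $  expand S ::= N F S
   2  $ S F N            read else read else $  expand N ::= ε
   3  $ S F              read else read else $  expand F ::= P N
   4  $ S N P            read else read else $  expand P ::= N read else
   5  $ S N else read N  read else read else $  expand N ::= ε
   6  $ S N else read    read else read else $  match read
   7  $ S N else         else read else $       match else
   8  $ S N              read else $            expand N ::= ε
   9  $ S                read else $            expand S ::= N F S
  10  $ S F N            read else $            expand N ::= ε
  11  $ S F              read else $            expand F ::= P N
  12  $ S N P            read else $            expand P ::= N read else
  13  $ S N else read N  read else $            expand N ::= ε
  14  $ S N else read    read else $            match read
  15  $ S N else         else $                 match else
Stack after step 15: $ S N (top = N).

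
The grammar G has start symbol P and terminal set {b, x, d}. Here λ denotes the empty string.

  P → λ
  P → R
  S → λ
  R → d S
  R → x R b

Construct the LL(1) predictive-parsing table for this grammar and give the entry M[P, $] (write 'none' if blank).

FIRST(S): from S→λ we get {λ}. So FIRST(S) = {λ}.
FIRST(R): from R→d S we get {d}; from R→x R b we get {x}. So FIRST(R) = {d, x}.
FIRST(P): from P→λ we get {λ}; from P→R we get {d, x}. So FIRST(P) = {λ, d, x}.
FOLLOW(P) includes $ since P is the start symbol.
FOLLOW(P): P appears on no right-hand side. Thus FOLLOW(P) = {$}.
For P → λ: FIRST(λ) = {λ}, so it goes in M[P, t] for t ∈ {}; since λ ∈ FIRST, also for every t ∈ FOLLOW(P) = {$}.
For P → R: FIRST(R) = {d, x}, so it goes in M[P, t] for t ∈ {d, x}.

P → λ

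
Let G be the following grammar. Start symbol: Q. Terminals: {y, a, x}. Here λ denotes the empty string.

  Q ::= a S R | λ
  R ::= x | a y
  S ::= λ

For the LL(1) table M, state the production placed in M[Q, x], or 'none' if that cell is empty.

FIRST(Q) = {λ, a}
FIRST(R) = {a, x}
FIRST(S) = {λ}
FOLLOW(Q) includes $ since Q is the start symbol.
FOLLOW(Q): Q appears on no right-hand side. Thus FOLLOW(Q) = {$}.
For Q ::= a S R: FIRST(a S R) = {a}, so it goes in M[Q, t] for t ∈ {a}.
For Q ::= λ: FIRST(λ) = {λ}, so it goes in M[Q, t] for t ∈ {}; since λ ∈ FIRST, also for every t ∈ FOLLOW(Q) = {$}.
None of these place a production in M[Q, x].

none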